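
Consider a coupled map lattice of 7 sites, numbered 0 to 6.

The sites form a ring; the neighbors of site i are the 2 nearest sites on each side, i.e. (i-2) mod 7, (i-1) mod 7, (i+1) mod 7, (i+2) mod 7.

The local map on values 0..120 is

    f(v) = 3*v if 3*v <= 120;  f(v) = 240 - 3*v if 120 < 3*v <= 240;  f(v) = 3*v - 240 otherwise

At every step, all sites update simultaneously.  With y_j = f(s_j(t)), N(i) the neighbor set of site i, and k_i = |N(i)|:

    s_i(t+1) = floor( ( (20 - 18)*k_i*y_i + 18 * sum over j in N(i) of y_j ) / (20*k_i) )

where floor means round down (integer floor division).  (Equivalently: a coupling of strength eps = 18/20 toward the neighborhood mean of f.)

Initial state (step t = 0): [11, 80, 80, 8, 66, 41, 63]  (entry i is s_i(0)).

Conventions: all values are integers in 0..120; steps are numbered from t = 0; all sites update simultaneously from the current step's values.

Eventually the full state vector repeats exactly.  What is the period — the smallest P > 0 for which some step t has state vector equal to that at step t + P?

Simulating step by step:
t=0: [11, 80, 80, 8, 66, 41, 63]
t=1: [41, 24, 22, 38, 47, 45, 48]
t=2: [87, 95, 97, 88, 95, 106, 98]
t=3: [53, 38, 35, 51, 51, 40, 47]
t=4: [106, 95, 93, 104, 101, 91, 100]
t=5: [47, 60, 61, 47, 52, 64, 55]
t=6: [63, 80, 82, 65, 71, 85, 72]
t=7: [15, 28, 28, 15, 22, 34, 23]
t=8: [80, 63, 62, 80, 74, 60, 73]
t=9: [41, 21, 20, 41, 32, 14, 31]
t=10: [69, 93, 94, 70, 79, 99, 80]
t=11: [34, 27, 27, 34, 29, 20, 29]
t=12: [79, 91, 91, 79, 82, 91, 82]
t=13: [23, 13, 13, 23, 17, 7, 17]
t=14: [40, 55, 55, 40, 45, 56, 45]
t=15: [85, 102, 102, 85, 94, 108, 94]
t=16: [59, 37, 37, 59, 50, 34, 50]
t=17: [99, 84, 84, 99, 91, 79, 91]
t=18: [19, 36, 36, 19, 26, 40, 26]
t=19: [98, 78, 78, 98, 89, 72, 89]
t=20: [19, 32, 32, 19, 27, 38, 27]
t=21: [92, 75, 75, 92, 86, 73, 86]
t=22: [19, 25, 25, 19, 22, 26, 22]
t=23: [71, 64, 64, 71, 68, 63, 68]
t=24: [43, 35, 35, 43, 40, 33, 40]
t=25: [107, 111, 111, 107, 109, 113, 109]
t=26: [91, 86, 86, 91, 89, 85, 89]
t=27: [20, 26, 26, 20, 23, 28, 23]
t=28: [75, 67, 67, 75, 72, 66, 72]
t=29: [33, 24, 24, 33, 29, 21, 29]
t=30: [76, 87, 87, 76, 80, 90, 80]
t=31: [17, 12, 12, 17, 14, 8, 14]
t=32: [36, 44, 44, 36, 38, 44, 38]
t=33: [109, 109, 109, 109, 109, 110, 109]
t=34: [87, 87, 87, 87, 87, 87, 87]
t=35: [21, 21, 21, 21, 21, 21, 21]
t=36: [63, 63, 63, 63, 63, 63, 63]
t=37: [51, 51, 51, 51, 51, 51, 51]
t=38: [87, 87, 87, 87, 87, 87, 87]

Answer: 4
Key observation: The state at step 34, [87, 87, 87, 87, 87, 87, 87], reappears at step 38 — and no state repeats earlier — so the cycle the system enters has period 4.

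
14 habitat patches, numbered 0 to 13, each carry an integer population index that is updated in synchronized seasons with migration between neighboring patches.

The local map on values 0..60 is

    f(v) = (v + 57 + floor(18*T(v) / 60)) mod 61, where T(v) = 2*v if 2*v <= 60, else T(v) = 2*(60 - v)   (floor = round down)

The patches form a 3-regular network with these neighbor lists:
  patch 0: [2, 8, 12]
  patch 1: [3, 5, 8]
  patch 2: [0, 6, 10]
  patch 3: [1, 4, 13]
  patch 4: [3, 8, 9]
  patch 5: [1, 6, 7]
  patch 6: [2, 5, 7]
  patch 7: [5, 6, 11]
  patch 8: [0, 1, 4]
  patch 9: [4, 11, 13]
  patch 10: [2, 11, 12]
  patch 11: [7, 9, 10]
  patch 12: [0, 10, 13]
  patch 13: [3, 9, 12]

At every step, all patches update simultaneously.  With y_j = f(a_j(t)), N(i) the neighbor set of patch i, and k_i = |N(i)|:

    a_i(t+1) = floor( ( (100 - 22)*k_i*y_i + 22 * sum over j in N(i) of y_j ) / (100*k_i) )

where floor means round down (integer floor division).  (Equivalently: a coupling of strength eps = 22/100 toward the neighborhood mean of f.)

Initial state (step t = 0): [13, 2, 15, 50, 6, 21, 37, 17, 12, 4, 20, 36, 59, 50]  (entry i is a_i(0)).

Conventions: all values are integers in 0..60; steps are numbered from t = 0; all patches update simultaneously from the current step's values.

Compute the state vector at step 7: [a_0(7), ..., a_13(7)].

Simulating step by step:
t=0: [13, 2, 15, 50, 6, 21, 37, 17, 12, 4, 20, 36, 59, 50]
t=1: [19, 53, 22, 49, 8, 32, 41, 26, 17, 9, 30, 39, 49, 48]
t=2: [27, 49, 32, 47, 12, 44, 45, 39, 24, 15, 43, 43, 48, 47]
t=3: [39, 49, 44, 47, 19, 49, 49, 47, 34, 23, 48, 46, 49, 47]
t=4: [47, 50, 49, 48, 29, 50, 50, 50, 44, 34, 50, 48, 50, 48]
t=5: [50, 51, 51, 50, 43, 52, 51, 51, 48, 45, 51, 50, 51, 50]
t=6: [51, 51, 52, 51, 49, 52, 52, 52, 51, 50, 52, 51, 52, 51]
t=7: [52, 52, 52, 51, 51, 52, 52, 52, 51, 51, 52, 52, 52, 52]

Answer: [52, 52, 52, 51, 51, 52, 52, 52, 51, 51, 52, 52, 52, 52]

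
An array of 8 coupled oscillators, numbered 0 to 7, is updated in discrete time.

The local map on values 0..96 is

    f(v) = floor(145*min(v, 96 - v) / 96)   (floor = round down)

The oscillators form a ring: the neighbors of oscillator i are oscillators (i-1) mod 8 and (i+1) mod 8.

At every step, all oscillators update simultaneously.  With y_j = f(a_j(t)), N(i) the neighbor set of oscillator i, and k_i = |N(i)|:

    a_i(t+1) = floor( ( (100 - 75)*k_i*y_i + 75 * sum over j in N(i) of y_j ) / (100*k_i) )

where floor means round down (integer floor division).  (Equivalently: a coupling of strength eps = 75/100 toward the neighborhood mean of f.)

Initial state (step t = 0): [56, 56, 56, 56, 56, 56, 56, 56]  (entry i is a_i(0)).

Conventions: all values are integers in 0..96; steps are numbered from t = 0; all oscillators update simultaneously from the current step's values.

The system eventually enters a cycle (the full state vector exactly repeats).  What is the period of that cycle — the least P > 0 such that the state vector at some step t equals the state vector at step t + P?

Answer: 2
Key observation: The state at step 7, [58, 58, 58, 58, 58, 58, 58, 58], reappears at step 9 — and no state repeats earlier — so the cycle the system enters has period 2.

Derivation:
t=0: [56, 56, 56, 56, 56, 56, 56, 56]
t=1: [60, 60, 60, 60, 60, 60, 60, 60]
t=2: [54, 54, 54, 54, 54, 54, 54, 54]
t=3: [63, 63, 63, 63, 63, 63, 63, 63]
t=4: [49, 49, 49, 49, 49, 49, 49, 49]
t=5: [70, 70, 70, 70, 70, 70, 70, 70]
t=6: [39, 39, 39, 39, 39, 39, 39, 39]
t=7: [58, 58, 58, 58, 58, 58, 58, 58]
t=8: [57, 57, 57, 57, 57, 57, 57, 57]
t=9: [58, 58, 58, 58, 58, 58, 58, 58]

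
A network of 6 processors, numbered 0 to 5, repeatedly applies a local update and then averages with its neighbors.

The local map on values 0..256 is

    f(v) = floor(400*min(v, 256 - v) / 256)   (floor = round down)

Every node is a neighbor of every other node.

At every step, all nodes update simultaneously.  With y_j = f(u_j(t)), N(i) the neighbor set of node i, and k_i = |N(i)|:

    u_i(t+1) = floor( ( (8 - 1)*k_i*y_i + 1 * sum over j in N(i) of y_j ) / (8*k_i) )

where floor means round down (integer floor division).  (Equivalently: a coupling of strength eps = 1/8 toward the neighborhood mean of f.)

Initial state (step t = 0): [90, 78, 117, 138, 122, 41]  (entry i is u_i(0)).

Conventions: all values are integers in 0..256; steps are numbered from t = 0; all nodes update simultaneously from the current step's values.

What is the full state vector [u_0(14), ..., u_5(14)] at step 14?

Answer: [179, 183, 136, 125, 144, 137]

Derivation:
t=0: [90, 78, 117, 138, 122, 41]
t=1: [141, 124, 176, 178, 183, 76]
t=2: [173, 185, 127, 124, 118, 121]
t=3: [134, 118, 193, 189, 181, 185]
t=4: [181, 176, 103, 108, 119, 113]
t=5: [122, 129, 159, 166, 180, 172]
t=6: [184, 191, 151, 142, 123, 134]
t=7: [118, 109, 162, 174, 186, 184]
t=8: [177, 165, 145, 130, 113, 116]
t=9: [129, 145, 171, 191, 174, 178]
t=10: [189, 168, 133, 107, 130, 124]
t=11: [113, 141, 187, 166, 191, 188]
t=12: [169, 172, 111, 139, 106, 110]
t=13: [138, 135, 170, 178, 164, 169]
t=14: [179, 183, 136, 125, 144, 137]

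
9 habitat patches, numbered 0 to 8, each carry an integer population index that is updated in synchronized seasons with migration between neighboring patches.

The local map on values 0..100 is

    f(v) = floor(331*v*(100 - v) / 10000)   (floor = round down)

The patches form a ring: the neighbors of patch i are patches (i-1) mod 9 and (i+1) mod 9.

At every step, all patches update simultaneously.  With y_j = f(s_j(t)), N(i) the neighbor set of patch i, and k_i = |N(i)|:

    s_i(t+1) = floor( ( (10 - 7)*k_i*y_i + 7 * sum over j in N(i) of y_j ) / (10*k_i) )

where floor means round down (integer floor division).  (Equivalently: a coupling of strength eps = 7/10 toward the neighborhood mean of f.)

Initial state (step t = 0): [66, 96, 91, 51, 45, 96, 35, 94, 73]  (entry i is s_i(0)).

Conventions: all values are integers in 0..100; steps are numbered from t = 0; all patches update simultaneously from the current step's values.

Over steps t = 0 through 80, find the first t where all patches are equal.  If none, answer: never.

Simulating step by step:
t=0: [66, 96, 91, 51, 45, 96, 35, 94, 73]  (not all equal)
t=1: [49, 38, 41, 62, 57, 58, 33, 54, 51]  (not all equal)
t=2: [80, 79, 77, 79, 79, 77, 78, 78, 82]  (not all equal)
t=3: [51, 54, 55, 55, 55, 55, 56, 53, 52]  (not all equal)
t=4: [82, 81, 81, 81, 81, 81, 81, 81, 82]  (not all equal)
t=5: [48, 49, 50, 50, 50, 50, 50, 49, 48]  (not all equal)
t=6: [82, 82, 82, 82, 82, 82, 82, 82, 82]  (all equal)

Answer: 6
Key observation: Synchronization is absorbing here: once all patches are equal they stay equal, and step 6 is the first all-equal step.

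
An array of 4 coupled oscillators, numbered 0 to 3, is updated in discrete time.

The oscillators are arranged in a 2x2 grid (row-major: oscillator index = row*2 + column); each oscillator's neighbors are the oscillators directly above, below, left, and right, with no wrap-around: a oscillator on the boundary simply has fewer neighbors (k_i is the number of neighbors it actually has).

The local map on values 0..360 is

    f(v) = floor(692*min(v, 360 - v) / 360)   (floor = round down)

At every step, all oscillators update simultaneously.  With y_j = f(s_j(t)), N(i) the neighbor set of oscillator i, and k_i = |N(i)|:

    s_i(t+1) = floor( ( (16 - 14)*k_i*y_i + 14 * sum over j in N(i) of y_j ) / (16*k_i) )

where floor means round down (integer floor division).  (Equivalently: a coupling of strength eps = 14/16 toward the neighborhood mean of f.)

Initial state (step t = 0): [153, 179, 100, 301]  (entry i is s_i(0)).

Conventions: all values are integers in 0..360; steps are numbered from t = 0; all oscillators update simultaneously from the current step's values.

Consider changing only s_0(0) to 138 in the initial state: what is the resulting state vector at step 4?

Simulating step by step:
t=0: [138, 179, 100, 301]
t=1: [267, 208, 189, 248]
t=2: [293, 208, 212, 298]
t=3: [268, 144, 143, 266]
t=4: [262, 190, 190, 263]

Answer: [262, 190, 190, 263]
Key observation: This trace re-runs the system from the modified initial state.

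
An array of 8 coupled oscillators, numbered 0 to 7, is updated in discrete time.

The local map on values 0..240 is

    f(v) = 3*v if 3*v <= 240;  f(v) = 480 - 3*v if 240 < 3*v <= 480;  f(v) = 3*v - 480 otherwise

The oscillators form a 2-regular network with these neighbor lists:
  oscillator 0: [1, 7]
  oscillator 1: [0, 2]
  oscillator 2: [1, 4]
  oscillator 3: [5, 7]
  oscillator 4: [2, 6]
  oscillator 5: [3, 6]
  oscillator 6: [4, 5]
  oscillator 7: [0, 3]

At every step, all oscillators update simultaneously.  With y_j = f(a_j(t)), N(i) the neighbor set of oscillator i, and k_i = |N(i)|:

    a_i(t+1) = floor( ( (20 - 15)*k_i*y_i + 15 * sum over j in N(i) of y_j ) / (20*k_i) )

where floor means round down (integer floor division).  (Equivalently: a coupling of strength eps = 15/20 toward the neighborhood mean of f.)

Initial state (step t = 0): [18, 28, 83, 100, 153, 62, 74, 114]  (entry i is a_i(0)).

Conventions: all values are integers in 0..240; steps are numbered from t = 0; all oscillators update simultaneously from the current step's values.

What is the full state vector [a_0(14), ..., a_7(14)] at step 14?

Answer: [108, 175, 195, 30, 125, 29, 77, 48]

Derivation:
t=0: [18, 28, 83, 100, 153, 62, 74, 114]
t=1: [96, 127, 97, 166, 175, 197, 133, 122]
t=2: [127, 167, 101, 88, 112, 64, 78, 107]
t=3: [92, 108, 106, 185, 190, 216, 184, 157]
t=4: [112, 176, 132, 85, 110, 97, 114, 106]
t=5: [114, 97, 95, 187, 120, 183, 161, 178]
t=6: [125, 172, 164, 66, 104, 48, 71, 95]
t=7: [112, 52, 79, 176, 126, 190, 170, 162]
t=8: [96, 181, 156, 48, 125, 51, 79, 73]
t=9: [153, 92, 66, 175, 119, 181, 156, 180]
t=10: [104, 133, 172, 57, 109, 37, 72, 39]
t=11: [116, 96, 96, 128, 132, 172, 153, 156]
t=12: [109, 169, 151, 42, 100, 52, 50, 88]
t=13: [129, 74, 84, 171, 111, 142, 163, 158]
t=14: [108, 175, 195, 30, 125, 29, 77, 48]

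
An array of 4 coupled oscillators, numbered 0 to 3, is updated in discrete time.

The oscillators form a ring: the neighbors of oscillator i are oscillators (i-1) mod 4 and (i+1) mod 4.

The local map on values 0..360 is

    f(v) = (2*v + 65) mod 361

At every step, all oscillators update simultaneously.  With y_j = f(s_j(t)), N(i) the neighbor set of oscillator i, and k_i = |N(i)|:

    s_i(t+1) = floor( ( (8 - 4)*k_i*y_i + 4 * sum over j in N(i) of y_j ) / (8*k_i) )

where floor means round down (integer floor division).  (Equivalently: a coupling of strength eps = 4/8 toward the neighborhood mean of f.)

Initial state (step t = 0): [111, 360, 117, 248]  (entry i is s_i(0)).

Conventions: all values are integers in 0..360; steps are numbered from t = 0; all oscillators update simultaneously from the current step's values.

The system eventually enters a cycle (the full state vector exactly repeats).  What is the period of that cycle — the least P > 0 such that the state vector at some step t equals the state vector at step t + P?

Simulating step by step:
t=0: [111, 360, 117, 248]
t=1: [209, 178, 215, 246]
t=2: [125, 94, 131, 162]
t=3: [227, 287, 233, 174]
t=4: [161, 221, 167, 108]
t=5: [119, 89, 125, 156]
t=6: [216, 276, 222, 162]
t=7: [139, 199, 145, 85]
t=8: [255, 225, 261, 292]
t=9: [217, 187, 223, 254]
t=10: [141, 111, 147, 178]
t=11: [260, 320, 266, 206]
t=12: [227, 287, 233, 173]
t=13: [161, 221, 167, 107]
t=14: [119, 89, 125, 155]
t=15: [215, 276, 221, 161]
t=16: [137, 198, 143, 83]
t=17: [252, 222, 258, 288]
t=18: [211, 181, 217, 247]
t=19: [129, 99, 135, 165]
t=20: [235, 296, 241, 181]
t=21: [177, 238, 183, 123]
t=22: [151, 122, 157, 187]
t=23: [99, 160, 105, 45]
t=24: [176, 146, 182, 212]
t=25: [149, 209, 155, 95]
t=26: [95, 65, 101, 131]
t=27: [258, 228, 264, 294]
t=28: [223, 193, 229, 259]
t=29: [153, 123, 159, 189]
t=30: [103, 163, 109, 49]
t=31: [183, 153, 189, 220]
t=32: [73, 43, 79, 110]
t=33: [214, 184, 220, 251]
t=34: [135, 105, 141, 172]
t=35: [248, 308, 254, 194]
t=36: [203, 263, 209, 149]
t=37: [113, 173, 119, 59]
t=38: [203, 173, 209, 240]
t=39: [113, 83, 119, 150]
t=40: [204, 264, 210, 150]
t=41: [115, 175, 121, 61]
t=42: [207, 177, 213, 244]
t=43: [121, 91, 127, 158]
t=44: [220, 280, 226, 166]
t=45: [147, 207, 153, 93]
t=46: [271, 151, 97, 217]
t=47: [159, 129, 165, 195]
t=48: [115, 175, 121, 61]

Answer: 7
Key observation: The state at step 41, [115, 175, 121, 61], reappears at step 48 — and no state repeats earlier — so the cycle the system enters has period 7.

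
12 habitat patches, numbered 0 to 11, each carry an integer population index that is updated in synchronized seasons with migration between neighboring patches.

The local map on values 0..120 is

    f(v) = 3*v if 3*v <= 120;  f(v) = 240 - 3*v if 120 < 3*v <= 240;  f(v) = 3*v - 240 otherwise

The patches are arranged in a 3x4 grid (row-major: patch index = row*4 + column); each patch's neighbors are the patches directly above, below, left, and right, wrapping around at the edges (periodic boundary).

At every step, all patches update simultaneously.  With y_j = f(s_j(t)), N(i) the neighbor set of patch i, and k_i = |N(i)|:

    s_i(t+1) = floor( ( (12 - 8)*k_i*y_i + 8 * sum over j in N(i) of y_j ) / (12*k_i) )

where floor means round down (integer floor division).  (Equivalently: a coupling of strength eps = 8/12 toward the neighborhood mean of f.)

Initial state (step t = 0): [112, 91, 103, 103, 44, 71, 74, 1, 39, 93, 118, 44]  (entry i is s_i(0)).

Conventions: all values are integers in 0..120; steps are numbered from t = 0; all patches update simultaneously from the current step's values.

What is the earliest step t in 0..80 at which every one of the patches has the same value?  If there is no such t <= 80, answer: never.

Answer: never
Key observation: The state at step 26 reappears at step 30 — the system is in a cycle of period 4 from step 26 on.  No step 0..30 is synchronized, and the cycle repeats forever, so no step up to 80 (or ever) has all patches equal.

Derivation:
t=0: [112, 91, 103, 103, 44, 71, 74, 1, 39, 93, 118, 44]  (not all equal)
t=1: [86, 49, 62, 69, 76, 42, 41, 51, 97, 61, 77, 86]  (not all equal)
t=2: [37, 71, 60, 40, 49, 84, 83, 59, 34, 63, 44, 36]  (not all equal)
t=3: [94, 48, 64, 97, 79, 34, 43, 76, 94, 58, 74, 101]  (not all equal)
t=4: [46, 75, 62, 44, 34, 80, 67, 42, 43, 65, 54, 41]  (not all equal)
t=5: [90, 38, 58, 100, 88, 33, 54, 99, 98, 49, 68, 107]  (not all equal)
t=6: [52, 86, 70, 59, 48, 84, 69, 59, 56, 81, 65, 61]  (not all equal)
t=7: [69, 27, 36, 60, 70, 29, 36, 62, 64, 25, 35, 59]  (not all equal)
t=8: [47, 77, 95, 63, 47, 78, 95, 61, 49, 78, 94, 65]  (not all equal)
t=9: [75, 29, 39, 58, 75, 28, 40, 59, 72, 27, 37, 55]  (not all equal)
t=10: [37, 78, 103, 67, 36, 78, 102, 67, 39, 78, 102, 69]  (not all equal)
t=11: [82, 34, 52, 55, 81, 33, 52, 54, 82, 34, 51, 54]  (not all equal)
t=12: [33, 82, 86, 66, 32, 81, 86, 66, 33, 83, 87, 67]  (not all equal)
t=13: [73, 23, 20, 47, 72, 22, 20, 46, 73, 24, 21, 47]  (not all equal)
t=14: [42, 59, 68, 80, 43, 59, 68, 81, 43, 60, 69, 80]  (not all equal)
t=15: [85, 66, 34, 25, 85, 66, 34, 25, 84, 65, 33, 24]  (not all equal)
t=16: [29, 48, 87, 69, 29, 48, 87, 69, 28, 47, 86, 67]  (not all equal)
t=17: [79, 82, 35, 41, 79, 82, 35, 41, 80, 82, 36, 41]  (not all equal)
t=18: [22, 22, 91, 96, 22, 22, 91, 96, 21, 22, 91, 96]  (not all equal)
t=19: [62, 60, 41, 48, 62, 60, 41, 48, 62, 60, 41, 48]  (not all equal)
t=20: [62, 68, 104, 92, 62, 68, 104, 92, 62, 68, 104, 92]  (not all equal)
t=21: [48, 45, 60, 45, 48, 45, 60, 45, 48, 45, 60, 45]  (not all equal)
t=22: [99, 96, 75, 96, 99, 96, 75, 96, 99, 96, 75, 96]  (not all equal)
t=23: [54, 44, 26, 44, 54, 44, 26, 44, 54, 44, 26, 44]  (not all equal)
t=24: [88, 98, 88, 98, 88, 98, 88, 98, 88, 98, 88, 98]  (not all equal)
t=25: [34, 44, 34, 44, 34, 44, 34, 44, 34, 44, 34, 44]  (not all equal)
t=26: [104, 106, 104, 106, 104, 106, 104, 106, 104, 106, 104, 106]  (not all equal)
t=27: [74, 76, 74, 76, 74, 76, 74, 76, 74, 76, 74, 76]  (not all equal)
t=28: [16, 14, 16, 14, 16, 14, 16, 14, 16, 14, 16, 14]  (not all equal)
t=29: [46, 44, 46, 44, 46, 44, 46, 44, 46, 44, 46, 44]  (not all equal)
t=30: [104, 106, 104, 106, 104, 106, 104, 106, 104, 106, 104, 106]  (not all equal)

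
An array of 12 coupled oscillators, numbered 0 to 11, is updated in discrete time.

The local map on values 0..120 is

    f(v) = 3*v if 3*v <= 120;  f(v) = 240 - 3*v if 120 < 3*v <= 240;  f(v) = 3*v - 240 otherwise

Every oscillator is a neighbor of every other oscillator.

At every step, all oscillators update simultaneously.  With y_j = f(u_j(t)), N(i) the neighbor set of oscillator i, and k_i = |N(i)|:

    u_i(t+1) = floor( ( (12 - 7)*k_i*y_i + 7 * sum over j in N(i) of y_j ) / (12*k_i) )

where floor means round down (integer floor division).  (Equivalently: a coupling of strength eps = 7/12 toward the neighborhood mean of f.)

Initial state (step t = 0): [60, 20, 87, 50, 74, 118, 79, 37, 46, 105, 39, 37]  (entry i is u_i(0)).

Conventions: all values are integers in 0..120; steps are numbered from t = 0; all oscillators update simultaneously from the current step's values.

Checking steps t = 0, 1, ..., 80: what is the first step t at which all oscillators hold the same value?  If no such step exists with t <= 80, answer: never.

Answer: never
Key observation: The state at step 39 reappears at step 43 — the system is in a cycle of period 4 from step 39 on.  No step 0..43 is synchronized, and the cycle repeats forever, so no step up to 80 (or ever) has all oscillators equal.

Derivation:
t=0: [60, 20, 87, 50, 74, 118, 79, 37, 46, 105, 39, 37]  (not all equal)
t=1: [68, 68, 54, 79, 53, 88, 47, 87, 83, 74, 89, 87]  (not all equal)
t=2: [37, 37, 52, 25, 53, 32, 60, 31, 27, 30, 33, 31]  (not all equal)
t=3: [97, 97, 87, 84, 86, 91, 78, 90, 86, 89, 92, 90]  (not all equal)
t=4: [36, 36, 25, 22, 24, 29, 19, 28, 24, 27, 30, 28]  (not all equal)
t=5: [91, 91, 79, 76, 78, 83, 72, 82, 78, 81, 84, 82]  (not all equal)
t=6: [20, 20, 9, 12, 10, 11, 16, 10, 10, 9, 12, 10]  (not all equal)
t=7: [45, 45, 33, 36, 34, 35, 41, 34, 34, 33, 36, 34]  (not all equal)
t=8: [104, 104, 102, 105, 103, 104, 109, 103, 103, 102, 105, 103]  (not all equal)
t=9: [71, 71, 69, 72, 70, 71, 77, 70, 70, 69, 72, 70]  (not all equal)
t=10: [27, 27, 29, 25, 28, 27, 20, 28, 28, 29, 25, 28]  (not all equal)
t=11: [80, 80, 82, 78, 81, 80, 72, 81, 81, 82, 78, 81]  (not all equal)
t=12: [3, 3, 5, 5, 4, 3, 11, 4, 4, 5, 5, 4]  (not all equal)
t=13: [12, 12, 14, 14, 13, 12, 20, 13, 13, 14, 14, 13]  (not all equal)
t=14: [39, 39, 41, 41, 40, 39, 47, 40, 40, 41, 41, 40]  (not all equal)
t=15: [116, 116, 116, 116, 117, 116, 110, 117, 117, 116, 116, 117]  (not all equal)
t=16: [107, 107, 107, 107, 108, 107, 101, 108, 108, 107, 107, 108]  (not all equal)
t=17: [80, 80, 80, 80, 81, 80, 74, 81, 81, 80, 80, 81]  (not all equal)
t=18: [1, 1, 1, 1, 2, 1, 8, 2, 2, 1, 1, 2]  (not all equal)
t=19: [4, 4, 4, 4, 5, 4, 12, 5, 5, 4, 4, 5]  (not all equal)
t=20: [13, 13, 13, 13, 15, 13, 22, 15, 15, 13, 13, 15]  (not all equal)
t=21: [41, 41, 41, 41, 43, 41, 51, 43, 43, 41, 41, 43]  (not all equal)
t=22: [114, 114, 114, 114, 111, 114, 103, 111, 111, 114, 114, 111]  (not all equal)
t=23: [98, 98, 98, 98, 95, 98, 86, 95, 95, 98, 98, 95]  (not all equal)
t=24: [50, 50, 50, 50, 46, 50, 37, 46, 46, 50, 50, 46]  (not all equal)
t=25: [93, 93, 93, 93, 98, 93, 101, 98, 98, 93, 93, 98]  (not all equal)
t=26: [43, 43, 43, 43, 48, 43, 52, 48, 48, 43, 43, 48]  (not all equal)
t=27: [106, 106, 106, 106, 100, 106, 96, 100, 100, 106, 106, 100]  (not all equal)
t=28: [72, 72, 72, 72, 66, 72, 61, 66, 66, 72, 72, 66]  (not all equal)
t=29: [29, 29, 29, 29, 36, 29, 41, 36, 36, 29, 29, 36]  (not all equal)
t=30: [93, 93, 93, 93, 100, 93, 103, 100, 100, 93, 93, 100]  (not all equal)
t=31: [45, 45, 45, 45, 52, 45, 55, 52, 52, 45, 45, 52]  (not all equal)
t=32: [98, 98, 98, 98, 91, 98, 88, 91, 91, 98, 98, 91]  (not all equal)
t=33: [47, 47, 47, 47, 40, 47, 37, 40, 40, 47, 47, 40]  (not all equal)
t=34: [104, 104, 104, 104, 111, 104, 108, 111, 111, 104, 104, 111]  (not all equal)
t=35: [77, 77, 77, 77, 84, 77, 81, 84, 84, 77, 77, 84]  (not all equal)
t=36: [9, 9, 9, 9, 10, 9, 7, 10, 10, 9, 9, 10]  (not all equal)
t=37: [27, 27, 27, 27, 28, 27, 25, 28, 28, 27, 27, 28]  (not all equal)
t=38: [81, 81, 81, 81, 82, 81, 79, 82, 82, 81, 81, 82]  (not all equal)
t=39: [3, 3, 3, 3, 4, 3, 3, 4, 4, 3, 3, 4]  (not all equal)
t=40: [9, 9, 9, 9, 10, 9, 9, 10, 10, 9, 9, 10]  (not all equal)
t=41: [27, 27, 27, 27, 28, 27, 27, 28, 28, 27, 27, 28]  (not all equal)
t=42: [81, 81, 81, 81, 82, 81, 81, 82, 82, 81, 81, 82]  (not all equal)
t=43: [3, 3, 3, 3, 4, 3, 3, 4, 4, 3, 3, 4]  (not all equal)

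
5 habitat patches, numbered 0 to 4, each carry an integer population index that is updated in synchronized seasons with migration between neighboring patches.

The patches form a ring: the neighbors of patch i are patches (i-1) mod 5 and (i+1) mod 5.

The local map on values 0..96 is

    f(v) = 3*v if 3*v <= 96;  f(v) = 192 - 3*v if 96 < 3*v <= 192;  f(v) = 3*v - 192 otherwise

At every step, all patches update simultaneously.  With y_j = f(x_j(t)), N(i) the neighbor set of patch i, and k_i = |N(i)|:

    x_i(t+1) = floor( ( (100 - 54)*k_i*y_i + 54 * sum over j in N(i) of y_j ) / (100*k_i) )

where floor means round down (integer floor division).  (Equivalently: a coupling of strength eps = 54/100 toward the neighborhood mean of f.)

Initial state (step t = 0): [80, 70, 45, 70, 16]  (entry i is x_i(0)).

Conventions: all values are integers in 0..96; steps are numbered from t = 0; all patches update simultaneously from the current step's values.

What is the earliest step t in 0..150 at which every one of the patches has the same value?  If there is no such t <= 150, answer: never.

Simulating step by step:
t=0: [80, 70, 45, 70, 16]  (not all equal)
t=1: [39, 36, 35, 36, 39]  (not all equal)
t=2: [77, 82, 85, 82, 77]  (not all equal)
t=3: [43, 52, 58, 52, 43]  (not all equal)
t=4: [55, 38, 27, 38, 55]  (not all equal)
t=5: [40, 65, 79, 65, 40]  (not all equal)
t=6: [53, 32, 22, 32, 53]  (not all equal)
t=7: [50, 70, 82, 70, 50]  (not all equal)
t=8: [35, 34, 34, 34, 35]  (not all equal)
t=9: [87, 89, 90, 89, 87]  (not all equal)
t=10: [70, 74, 76, 74, 70]  (not all equal)
t=11: [21, 28, 32, 28, 21]  (not all equal)
t=12: [68, 81, 89, 81, 68]  (not all equal)
t=13: [22, 46, 62, 46, 22]  (not all equal)
t=14: [62, 44, 31, 44, 62]  (not all equal)
t=15: [20, 54, 75, 54, 20]  (not all equal)
t=16: [51, 38, 31, 38, 51]  (not all equal)
t=17: [49, 71, 84, 71, 49]  (not all equal)
t=18: [38, 38, 38, 38, 38]  (all equal)

Answer: 18
Key observation: Synchronization is absorbing here: once all patches are equal they stay equal, and step 18 is the first all-equal step.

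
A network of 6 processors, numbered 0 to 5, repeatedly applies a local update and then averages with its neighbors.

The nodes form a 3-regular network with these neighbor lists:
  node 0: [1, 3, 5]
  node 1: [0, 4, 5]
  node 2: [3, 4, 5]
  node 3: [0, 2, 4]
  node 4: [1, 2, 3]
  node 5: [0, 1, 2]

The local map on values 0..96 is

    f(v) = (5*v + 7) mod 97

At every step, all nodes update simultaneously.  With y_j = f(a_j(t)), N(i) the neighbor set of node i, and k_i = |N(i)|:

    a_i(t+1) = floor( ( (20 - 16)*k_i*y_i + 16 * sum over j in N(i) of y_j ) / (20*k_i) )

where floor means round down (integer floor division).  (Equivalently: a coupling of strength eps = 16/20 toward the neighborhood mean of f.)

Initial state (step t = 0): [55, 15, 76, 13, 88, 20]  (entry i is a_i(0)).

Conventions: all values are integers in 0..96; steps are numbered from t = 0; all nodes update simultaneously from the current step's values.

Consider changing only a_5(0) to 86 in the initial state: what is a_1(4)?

Simulating step by step:
t=0: [55, 15, 76, 13, 88, 86]
t=1: [71, 68, 67, 79, 78, 80]
t=2: [37, 37, 21, 37, 34, 51]
t=3: [87, 83, 67, 69, 70, 68]
t=4: [51, 53, 59, 57, 52, 48]

Answer: a_1(4) = 53
Key observation: This trace re-runs the system from the modified initial state.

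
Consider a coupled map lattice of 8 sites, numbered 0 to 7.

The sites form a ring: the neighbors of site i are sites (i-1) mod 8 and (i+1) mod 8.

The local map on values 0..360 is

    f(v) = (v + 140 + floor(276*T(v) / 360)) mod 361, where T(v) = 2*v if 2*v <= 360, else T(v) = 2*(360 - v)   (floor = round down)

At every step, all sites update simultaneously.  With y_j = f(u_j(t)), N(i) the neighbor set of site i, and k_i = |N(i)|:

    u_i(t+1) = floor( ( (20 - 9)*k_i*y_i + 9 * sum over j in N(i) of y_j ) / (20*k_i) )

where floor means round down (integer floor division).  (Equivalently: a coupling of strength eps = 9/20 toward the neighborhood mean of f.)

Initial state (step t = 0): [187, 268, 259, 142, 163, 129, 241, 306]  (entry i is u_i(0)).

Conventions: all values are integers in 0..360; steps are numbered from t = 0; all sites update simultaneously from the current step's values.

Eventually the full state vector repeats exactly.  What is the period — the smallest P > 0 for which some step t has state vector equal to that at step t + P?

Simulating step by step:
t=0: [187, 268, 259, 142, 163, 129, 241, 306]
t=1: [206, 198, 178, 162, 159, 146, 172, 189]
t=2: [223, 225, 219, 196, 175, 170, 202, 224]
t=3: [211, 211, 216, 222, 219, 215, 217, 213]
t=4: [217, 217, 215, 213, 214, 215, 215, 216]
t=5: [215, 215, 216, 216, 216, 216, 215, 215]
t=6: [216, 215, 215, 215, 215, 215, 215, 216]
t=7: [215, 215, 216, 216, 216, 216, 215, 215]

Answer: 2
Key observation: The state at step 5, [215, 215, 216, 216, 216, 216, 215, 215], reappears at step 7 — and no state repeats earlier — so the cycle the system enters has period 2.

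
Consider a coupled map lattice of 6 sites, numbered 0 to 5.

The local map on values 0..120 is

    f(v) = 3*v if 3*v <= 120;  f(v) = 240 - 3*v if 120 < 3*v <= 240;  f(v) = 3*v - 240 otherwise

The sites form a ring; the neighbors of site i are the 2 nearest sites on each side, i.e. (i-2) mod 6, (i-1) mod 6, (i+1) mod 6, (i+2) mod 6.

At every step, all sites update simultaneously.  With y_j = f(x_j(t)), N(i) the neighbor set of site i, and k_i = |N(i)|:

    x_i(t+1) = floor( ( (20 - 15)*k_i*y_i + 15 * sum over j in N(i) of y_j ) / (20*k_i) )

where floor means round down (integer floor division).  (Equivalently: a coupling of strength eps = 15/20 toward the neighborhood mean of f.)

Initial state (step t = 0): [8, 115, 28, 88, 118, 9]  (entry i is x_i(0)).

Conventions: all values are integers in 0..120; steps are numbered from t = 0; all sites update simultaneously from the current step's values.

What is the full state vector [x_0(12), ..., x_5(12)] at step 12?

Simulating step by step:
t=0: [8, 115, 28, 88, 118, 9]
t=1: [67, 56, 71, 67, 58, 56]
t=2: [54, 51, 47, 54, 49, 58]
t=3: [84, 81, 87, 84, 83, 79]
t=4: [9, 9, 12, 9, 11, 7]
t=5: [28, 27, 30, 28, 29, 26]
t=6: [84, 83, 85, 84, 84, 82]
t=7: [10, 10, 12, 10, 11, 9]
t=8: [31, 30, 32, 31, 31, 29]
t=9: [91, 91, 93, 91, 92, 90]
t=10: [34, 33, 35, 34, 34, 32]
t=11: [100, 100, 102, 100, 101, 99]
t=12: [61, 60, 62, 61, 61, 59]

Answer: [61, 60, 62, 61, 61, 59]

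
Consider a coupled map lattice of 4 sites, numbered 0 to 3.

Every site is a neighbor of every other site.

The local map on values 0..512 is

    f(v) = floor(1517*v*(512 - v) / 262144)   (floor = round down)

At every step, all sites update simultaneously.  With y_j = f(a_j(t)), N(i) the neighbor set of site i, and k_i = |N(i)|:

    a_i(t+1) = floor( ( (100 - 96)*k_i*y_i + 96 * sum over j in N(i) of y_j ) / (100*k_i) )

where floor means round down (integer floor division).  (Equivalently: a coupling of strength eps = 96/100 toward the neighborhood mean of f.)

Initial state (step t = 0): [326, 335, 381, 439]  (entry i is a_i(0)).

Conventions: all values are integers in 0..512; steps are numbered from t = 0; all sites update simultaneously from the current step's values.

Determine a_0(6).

Answer: a_0(6) = 361

Derivation:
t=0: [326, 335, 381, 439]
t=1: [275, 277, 292, 321]
t=2: [367, 367, 369, 373]
t=3: [304, 304, 304, 306]
t=4: [364, 364, 364, 364]
t=5: [311, 311, 311, 311]
t=6: [361, 361, 361, 361]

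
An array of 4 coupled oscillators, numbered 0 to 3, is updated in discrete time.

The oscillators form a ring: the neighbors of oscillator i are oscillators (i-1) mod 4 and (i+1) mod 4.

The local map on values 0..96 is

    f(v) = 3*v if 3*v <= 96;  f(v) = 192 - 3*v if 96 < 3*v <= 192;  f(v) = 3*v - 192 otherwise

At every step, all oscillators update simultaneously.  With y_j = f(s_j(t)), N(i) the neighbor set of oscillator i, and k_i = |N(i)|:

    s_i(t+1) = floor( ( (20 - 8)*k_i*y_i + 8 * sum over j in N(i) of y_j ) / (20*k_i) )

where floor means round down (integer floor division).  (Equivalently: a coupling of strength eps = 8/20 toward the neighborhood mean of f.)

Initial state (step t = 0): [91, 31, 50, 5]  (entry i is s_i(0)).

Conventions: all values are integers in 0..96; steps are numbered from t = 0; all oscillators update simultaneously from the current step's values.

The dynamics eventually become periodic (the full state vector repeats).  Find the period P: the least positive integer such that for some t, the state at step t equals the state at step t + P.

Answer: 18
Key observation: The state at step 29, [13, 13, 19, 19], reappears at step 47 — and no state repeats earlier — so the cycle the system enters has period 18.

Derivation:
t=0: [91, 31, 50, 5]
t=1: [70, 80, 46, 33]
t=2: [39, 43, 60, 70]
t=3: [61, 55, 23, 28]
t=4: [27, 31, 63, 66]
t=5: [68, 72, 21, 20]
t=6: [24, 29, 54, 51]
t=7: [68, 72, 43, 43]
t=8: [24, 29, 55, 52]
t=9: [67, 72, 40, 41]
t=10: [24, 30, 61, 57]
t=11: [65, 70, 27, 28]
t=12: [22, 27, 69, 67]
t=13: [57, 64, 27, 21]
t=14: [25, 20, 61, 58]
t=15: [60, 52, 21, 27]
t=16: [30, 36, 61, 63]
t=17: [71, 70, 22, 21]
t=18: [28, 28, 55, 55]
t=19: [72, 72, 38, 38]
t=20: [34, 34, 67, 67]
t=21: [73, 73, 25, 25]
t=22: [36, 36, 65, 65]
t=23: [67, 67, 19, 19]
t=24: [18, 18, 47, 47]
t=25: [53, 53, 51, 51]
t=26: [34, 34, 37, 37]
t=27: [88, 88, 82, 82]
t=28: [68, 68, 57, 57]
t=29: [13, 13, 19, 19]
t=30: [42, 42, 53, 53]
t=31: [59, 59, 39, 39]
t=32: [27, 27, 63, 63]
t=33: [65, 65, 18, 18]
t=34: [13, 13, 43, 43]
t=35: [43, 43, 58, 58]
t=36: [54, 54, 27, 27]
t=37: [40, 40, 70, 70]
t=38: [61, 61, 28, 28]
t=39: [24, 24, 69, 69]
t=40: [60, 60, 26, 26]
t=41: [25, 25, 64, 64]
t=42: [60, 60, 15, 15]
t=43: [18, 18, 38, 38]
t=44: [58, 58, 73, 73]
t=45: [19, 19, 25, 25]
t=46: [60, 60, 71, 71]
t=47: [13, 13, 19, 19]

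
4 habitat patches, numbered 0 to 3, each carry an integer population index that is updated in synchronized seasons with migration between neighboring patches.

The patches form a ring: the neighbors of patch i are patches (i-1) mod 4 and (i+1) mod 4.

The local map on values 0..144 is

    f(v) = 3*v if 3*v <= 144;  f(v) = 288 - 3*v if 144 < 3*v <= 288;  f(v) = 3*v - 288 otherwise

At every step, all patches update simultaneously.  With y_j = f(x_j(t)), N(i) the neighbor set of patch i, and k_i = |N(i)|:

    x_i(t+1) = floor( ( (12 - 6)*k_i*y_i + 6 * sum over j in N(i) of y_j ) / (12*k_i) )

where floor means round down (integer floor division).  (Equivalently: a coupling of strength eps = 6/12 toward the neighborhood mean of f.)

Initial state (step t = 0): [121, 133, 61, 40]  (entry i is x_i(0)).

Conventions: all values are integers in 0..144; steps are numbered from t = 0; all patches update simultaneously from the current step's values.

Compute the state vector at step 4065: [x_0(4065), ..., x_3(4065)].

Simulating step by step:
t=0: [121, 133, 61, 40]
t=1: [95, 100, 110, 105]
t=2: [11, 17, 30, 24]
t=3: [47, 56, 75, 66]
t=4: [123, 111, 84, 96]
t=5: [51, 51, 29, 29]
t=6: [123, 123, 99, 99]
t=7: [63, 63, 27, 27]
t=8: [94, 94, 85, 85]
t=9: [12, 12, 26, 26]
t=10: [46, 46, 67, 67]
t=11: [125, 125, 99, 99]
t=12: [67, 67, 28, 28]
t=13: [86, 86, 84, 84]
t=14: [31, 31, 34, 34]
t=15: [95, 95, 99, 99]
t=16: [4, 4, 7, 7]
t=17: [14, 14, 18, 18]
t=18: [45, 45, 51, 51]
t=19: [135, 135, 135, 135]
t=20: [117, 117, 117, 117]
t=21: [63, 63, 63, 63]
t=22: [99, 99, 99, 99]
t=23: [9, 9, 9, 9]
t=24: [27, 27, 27, 27]
t=25: [81, 81, 81, 81]
t=26: [45, 45, 45, 45]
t=27: [135, 135, 135, 135]

Answer: [81, 81, 81, 81]
Key observation: The state at step 19, [135, 135, 135, 135], reappears at step 27: the system is in a cycle of period 8 from step 19 on.  Therefore the state at step 4065 equals the state at step 19 + ((4065 - 19) mod 8) = 25, which is [81, 81, 81, 81].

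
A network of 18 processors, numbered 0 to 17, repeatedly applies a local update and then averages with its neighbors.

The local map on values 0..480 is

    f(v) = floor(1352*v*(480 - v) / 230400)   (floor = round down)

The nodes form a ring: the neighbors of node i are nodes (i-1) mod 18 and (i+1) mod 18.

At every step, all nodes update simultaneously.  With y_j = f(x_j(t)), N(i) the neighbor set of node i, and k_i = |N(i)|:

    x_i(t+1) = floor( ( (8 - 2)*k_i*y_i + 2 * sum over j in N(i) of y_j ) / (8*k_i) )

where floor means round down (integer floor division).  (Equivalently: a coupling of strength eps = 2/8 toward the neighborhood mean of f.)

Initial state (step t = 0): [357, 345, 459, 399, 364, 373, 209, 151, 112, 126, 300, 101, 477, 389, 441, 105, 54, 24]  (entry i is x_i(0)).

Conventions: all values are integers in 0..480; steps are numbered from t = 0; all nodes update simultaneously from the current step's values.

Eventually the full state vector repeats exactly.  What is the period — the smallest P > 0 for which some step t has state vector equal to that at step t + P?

Answer: 2
Key observation: The state at step 15, [310, 310, 309, 309, 309, 309, 309, 309, 309, 309, 309, 309, 310, 310, 310, 310, 310, 310], reappears at step 17 — and no state repeats earlier — so the cycle the system enters has period 2.

Derivation:
t=0: [357, 345, 459, 399, 364, 373, 209, 151, 112, 126, 300, 101, 477, 389, 441, 105, 54, 24]
t=1: [234, 243, 99, 179, 238, 247, 314, 289, 249, 265, 297, 208, 59, 168, 129, 202, 137, 96]
t=2: [321, 322, 247, 306, 334, 333, 311, 322, 334, 332, 321, 306, 188, 281, 278, 314, 274, 238]
t=3: [303, 303, 329, 311, 289, 289, 304, 297, 287, 289, 299, 311, 321, 327, 325, 311, 328, 331]
t=4: [310, 311, 296, 307, 321, 321, 314, 318, 323, 322, 316, 308, 299, 294, 296, 304, 293, 292]
t=5: [310, 309, 316, 310, 300, 299, 303, 301, 297, 298, 304, 310, 316, 319, 318, 314, 320, 320]
t=6: [308, 309, 305, 309, 315, 316, 314, 316, 317, 317, 313, 308, 304, 301, 302, 304, 300, 301]
t=7: [310, 310, 312, 309, 304, 304, 304, 304, 303, 303, 306, 309, 313, 315, 314, 313, 315, 315]
t=8: [308, 308, 307, 310, 312, 313, 313, 313, 313, 313, 312, 309, 306, 304, 305, 305, 304, 304]
t=9: [310, 310, 310, 309, 307, 306, 306, 306, 306, 306, 307, 309, 311, 312, 313, 313, 313, 312]
t=10: [308, 309, 309, 310, 311, 311, 312, 312, 312, 311, 311, 309, 308, 307, 306, 306, 306, 307]
t=11: [310, 310, 309, 309, 308, 307, 307, 307, 307, 307, 308, 309, 310, 311, 311, 312, 311, 311]
t=12: [308, 309, 309, 310, 310, 310, 311, 311, 311, 310, 310, 309, 309, 308, 307, 307, 307, 308]
t=13: [310, 310, 309, 309, 309, 308, 308, 308, 308, 308, 309, 309, 310, 310, 310, 311, 310, 310]
t=14: [309, 309, 309, 310, 310, 310, 310, 310, 310, 310, 310, 309, 309, 309, 308, 308, 308, 309]
t=15: [310, 310, 309, 309, 309, 309, 309, 309, 309, 309, 309, 309, 310, 310, 310, 310, 310, 310]
t=16: [309, 309, 309, 310, 310, 310, 310, 310, 310, 310, 310, 309, 309, 309, 309, 309, 309, 309]
t=17: [310, 310, 309, 309, 309, 309, 309, 309, 309, 309, 309, 309, 310, 310, 310, 310, 310, 310]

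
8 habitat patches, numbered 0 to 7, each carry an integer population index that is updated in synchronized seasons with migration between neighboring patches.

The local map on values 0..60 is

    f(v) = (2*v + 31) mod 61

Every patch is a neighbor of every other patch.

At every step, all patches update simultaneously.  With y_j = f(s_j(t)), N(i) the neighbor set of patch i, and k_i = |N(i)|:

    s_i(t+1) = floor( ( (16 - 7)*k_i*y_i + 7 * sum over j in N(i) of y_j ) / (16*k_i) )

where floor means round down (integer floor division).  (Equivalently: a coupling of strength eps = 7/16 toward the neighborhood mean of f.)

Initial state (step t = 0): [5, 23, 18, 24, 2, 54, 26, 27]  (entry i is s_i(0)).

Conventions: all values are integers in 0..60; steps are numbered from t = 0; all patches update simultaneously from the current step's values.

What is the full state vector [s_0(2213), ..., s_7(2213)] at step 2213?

Answer: [24, 43, 38, 43, 21, 43, 15, 16]
Key observation: The state at step 4, [24, 43, 38, 43, 21, 43, 15, 16], reappears at step 5: the system is in a cycle of period 1 from step 4 on.  Therefore the state at step 2213 equals the state at step 4 + ((2213 - 4) mod 1) = 4, which is [24, 43, 38, 43, 21, 43, 15, 16].

Derivation:
t=0: [5, 23, 18, 24, 2, 54, 26, 27]
t=1: [31, 19, 14, 20, 28, 19, 22, 23]
t=2: [26, 14, 40, 15, 23, 14, 17, 18]
t=3: [24, 43, 38, 13, 21, 43, 15, 16]
t=4: [24, 43, 38, 43, 21, 43, 15, 16]
t=5: [24, 43, 38, 43, 21, 43, 15, 16]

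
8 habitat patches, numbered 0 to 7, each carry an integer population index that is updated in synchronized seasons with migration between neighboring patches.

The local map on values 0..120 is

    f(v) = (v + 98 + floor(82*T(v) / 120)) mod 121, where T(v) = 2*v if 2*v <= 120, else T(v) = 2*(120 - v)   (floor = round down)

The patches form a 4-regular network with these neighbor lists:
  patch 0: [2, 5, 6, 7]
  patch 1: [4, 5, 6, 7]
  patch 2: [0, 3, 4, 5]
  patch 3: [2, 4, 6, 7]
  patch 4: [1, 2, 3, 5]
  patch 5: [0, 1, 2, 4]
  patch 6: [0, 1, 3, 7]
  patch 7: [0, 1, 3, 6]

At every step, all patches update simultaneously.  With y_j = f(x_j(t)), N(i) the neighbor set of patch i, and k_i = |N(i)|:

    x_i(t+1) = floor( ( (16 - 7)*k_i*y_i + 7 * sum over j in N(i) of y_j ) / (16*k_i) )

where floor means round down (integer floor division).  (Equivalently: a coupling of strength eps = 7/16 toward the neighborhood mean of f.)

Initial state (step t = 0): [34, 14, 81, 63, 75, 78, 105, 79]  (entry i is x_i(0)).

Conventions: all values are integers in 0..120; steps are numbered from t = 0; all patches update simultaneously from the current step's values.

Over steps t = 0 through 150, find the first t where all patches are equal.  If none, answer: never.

Answer: 4
Key observation: Synchronization is absorbing here: once all patches are equal they stay equal, and step 4 is the first all-equal step.

Derivation:
t=0: [34, 14, 81, 63, 75, 78, 105, 79]  (not all equal)
t=1: [79, 53, 106, 113, 101, 94, 89, 94]  (not all equal)
t=2: [109, 103, 103, 101, 102, 105, 106, 105]  (not all equal)
t=3: [101, 102, 102, 102, 102, 102, 102, 102]  (not all equal)
t=4: [103, 103, 103, 103, 103, 103, 103, 103]  (all equal)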